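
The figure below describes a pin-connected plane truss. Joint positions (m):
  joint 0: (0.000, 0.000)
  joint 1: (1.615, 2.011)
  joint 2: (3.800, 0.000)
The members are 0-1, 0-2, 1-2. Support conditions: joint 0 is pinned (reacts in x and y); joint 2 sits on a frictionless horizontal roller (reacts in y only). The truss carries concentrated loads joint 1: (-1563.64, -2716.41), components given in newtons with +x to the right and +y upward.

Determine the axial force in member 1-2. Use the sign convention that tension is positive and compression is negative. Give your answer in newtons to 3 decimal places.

N=3 nodes, M=3 members, R=3 reactions → 2N=6, M+R=6
member 0 (0-1): L=2.5792, (cx,cy)=(0.6262,0.7797)
member 1 (0-2): L=3.8000, (cx,cy)=(1.0000,0.0000)
member 2 (1-2): L=2.9696, (cx,cy)=(0.7358,-0.6772)
solve A·x = −loads:
  F[0-1] = -3064.5714 N (compression)
  F[0-2] = +355.2711 N (tension)
  F[1-2] = -482.8386 N (compression)
  Rx@0 = +1563.6400 N
  Ry@0 = +2389.4305 N
  Ry@2 = +326.9795 N

-482.839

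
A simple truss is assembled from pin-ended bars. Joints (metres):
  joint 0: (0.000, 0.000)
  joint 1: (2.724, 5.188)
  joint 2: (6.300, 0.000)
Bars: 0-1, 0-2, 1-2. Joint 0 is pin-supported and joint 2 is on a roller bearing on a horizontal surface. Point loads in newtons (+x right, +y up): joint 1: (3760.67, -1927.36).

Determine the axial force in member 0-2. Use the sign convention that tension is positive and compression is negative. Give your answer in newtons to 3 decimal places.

2709.044

N=3 nodes, M=3 members, R=3 reactions → 2N=6, M+R=6
member 0 (0-1): L=5.8597, (cx,cy)=(0.4649,0.8854)
member 1 (0-2): L=6.3000, (cx,cy)=(1.0000,0.0000)
member 2 (1-2): L=6.3010, (cx,cy)=(0.5675,-0.8234)
solve A·x = −loads:
  F[0-1] = +2262.1731 N (tension)
  F[0-2] = +2709.0445 N (tension)
  F[1-2] = -4773.4342 N (compression)
  Rx@0 = -3760.6700 N
  Ry@0 = -2002.8757 N
  Ry@2 = +3930.2357 N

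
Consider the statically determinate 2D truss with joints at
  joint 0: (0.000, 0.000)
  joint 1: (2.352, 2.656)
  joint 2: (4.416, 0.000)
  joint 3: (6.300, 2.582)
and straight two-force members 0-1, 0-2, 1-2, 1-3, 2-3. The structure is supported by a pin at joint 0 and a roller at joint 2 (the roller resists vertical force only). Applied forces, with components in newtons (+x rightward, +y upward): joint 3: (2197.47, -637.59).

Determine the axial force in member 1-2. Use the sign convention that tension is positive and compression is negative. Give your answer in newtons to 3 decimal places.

N=4 nodes, M=5 members, R=3 reactions → 2N=8, M+R=8
member 0 (0-1): L=3.5477, (cx,cy)=(0.6630,0.7487)
member 1 (0-2): L=4.4160, (cx,cy)=(1.0000,0.0000)
member 2 (1-2): L=3.3637, (cx,cy)=(0.6136,-0.7896)
member 3 (1-3): L=3.9487, (cx,cy)=(0.9998,-0.0187)
member 4 (2-3): L=3.1963, (cx,cy)=(0.5894,0.8078)
solve A·x = −loads:
  F[0-1] = +2079.5486 N (tension)
  F[0-2] = +818.8062 N (tension)
  F[1-2] = -2034.0388 N (compression)
  F[1-3] = +2627.2343 N (tension)
  F[2-3] = -728.3283 N (compression)
  Rx@0 = -2197.4700 N
  Ry@0 = -1556.8585 N
  Ry@2 = +2194.4485 N

-2034.039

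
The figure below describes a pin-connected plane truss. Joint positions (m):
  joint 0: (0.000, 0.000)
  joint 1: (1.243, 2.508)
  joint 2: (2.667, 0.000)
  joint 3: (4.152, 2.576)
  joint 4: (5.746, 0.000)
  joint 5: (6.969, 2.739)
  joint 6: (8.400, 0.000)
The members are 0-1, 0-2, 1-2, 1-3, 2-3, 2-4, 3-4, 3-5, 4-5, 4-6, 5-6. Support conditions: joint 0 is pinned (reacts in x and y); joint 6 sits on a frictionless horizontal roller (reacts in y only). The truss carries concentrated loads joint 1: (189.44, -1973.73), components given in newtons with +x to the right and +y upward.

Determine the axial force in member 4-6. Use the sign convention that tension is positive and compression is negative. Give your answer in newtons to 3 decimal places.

182.141

N=7 nodes, M=11 members, R=3 reactions → 2N=14, M+R=14
member 0 (0-1): L=2.7991, (cx,cy)=(0.4441,0.8960)
member 1 (0-2): L=2.6670, (cx,cy)=(1.0000,0.0000)
member 2 (1-2): L=2.8841, (cx,cy)=(0.4937,-0.8696)
member 3 (1-3): L=2.9098, (cx,cy)=(0.9997,0.0234)
member 4 (2-3): L=2.9734, (cx,cy)=(0.4994,0.8664)
member 5 (2-4): L=3.0790, (cx,cy)=(1.0000,0.0000)
member 6 (3-4): L=3.0293, (cx,cy)=(0.5262,-0.8504)
member 7 (3-5): L=2.8217, (cx,cy)=(0.9983,0.0578)
member 8 (4-5): L=2.9996, (cx,cy)=(0.4077,0.9131)
member 9 (4-6): L=2.6540, (cx,cy)=(1.0000,0.0000)
member 10 (5-6): L=3.0903, (cx,cy)=(0.4631,-0.8863)
solve A·x = −loads:
  F[0-1] = -1813.7447 N (compression)
  F[0-2] = +994.8641 N (tension)
  F[1-2] = -422.0431 N (compression)
  F[1-3] = -786.6964 N (compression)
  F[2-3] = +423.6273 N (tension)
  F[2-4] = +574.9088 N (tension)
  F[3-4] = -433.5691 N (compression)
  F[3-5] = -347.3467 N (compression)
  F[4-5] = +403.7758 N (tension)
  F[4-6] = +182.1411 N (tension)
  F[5-6] = -393.3392 N (compression)
  Rx@0 = -189.4400 N
  Ry@0 = +1625.1036 N
  Ry@6 = +348.6264 N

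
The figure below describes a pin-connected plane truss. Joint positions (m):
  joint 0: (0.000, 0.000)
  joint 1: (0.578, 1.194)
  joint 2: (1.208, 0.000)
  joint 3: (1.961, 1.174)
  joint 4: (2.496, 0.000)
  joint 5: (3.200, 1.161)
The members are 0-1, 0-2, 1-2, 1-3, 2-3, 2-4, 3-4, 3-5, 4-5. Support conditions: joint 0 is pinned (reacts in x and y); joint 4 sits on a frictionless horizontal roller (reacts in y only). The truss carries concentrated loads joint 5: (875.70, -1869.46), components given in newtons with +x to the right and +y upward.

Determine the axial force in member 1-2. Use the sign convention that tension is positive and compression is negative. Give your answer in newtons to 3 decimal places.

-1072.311

N=6 nodes, M=9 members, R=3 reactions → 2N=12, M+R=12
member 0 (0-1): L=1.3265, (cx,cy)=(0.4357,0.9001)
member 1 (0-2): L=1.2080, (cx,cy)=(1.0000,0.0000)
member 2 (1-2): L=1.3500, (cx,cy)=(0.4667,-0.8844)
member 3 (1-3): L=1.3831, (cx,cy)=(0.9999,-0.0145)
member 4 (2-3): L=1.3947, (cx,cy)=(0.5399,0.8417)
member 5 (2-4): L=1.2880, (cx,cy)=(1.0000,0.0000)
member 6 (3-4): L=1.2902, (cx,cy)=(0.4147,-0.9100)
member 7 (3-5): L=1.2391, (cx,cy)=(0.9999,-0.0105)
member 8 (4-5): L=1.3578, (cx,cy)=(0.5185,0.8551)
solve A·x = −loads:
  F[0-1] = +1038.3603 N (tension)
  F[0-2] = +423.2672 N (tension)
  F[1-2] = -1072.3105 N (compression)
  F[1-3] = +952.9391 N (tension)
  F[2-3] = +1126.7053 N (tension)
  F[2-4] = -685.4337 N (compression)
  F[3-4] = -1050.1022 N (compression)
  F[3-5] = +1996.6986 N (tension)
  F[4-5] = -2161.8013 N (compression)
  Rx@0 = -875.7000 N
  Ry@0 = -934.6104 N
  Ry@4 = +2804.0704 N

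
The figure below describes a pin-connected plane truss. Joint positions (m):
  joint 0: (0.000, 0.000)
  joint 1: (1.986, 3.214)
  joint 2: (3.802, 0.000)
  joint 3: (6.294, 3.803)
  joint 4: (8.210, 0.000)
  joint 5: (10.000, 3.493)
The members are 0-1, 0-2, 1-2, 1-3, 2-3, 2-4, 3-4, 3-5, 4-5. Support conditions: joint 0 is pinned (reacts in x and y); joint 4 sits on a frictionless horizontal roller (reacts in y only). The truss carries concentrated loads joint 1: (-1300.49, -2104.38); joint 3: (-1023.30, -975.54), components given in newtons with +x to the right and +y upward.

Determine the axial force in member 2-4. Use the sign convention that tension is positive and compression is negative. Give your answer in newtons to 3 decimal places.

137.948

N=6 nodes, M=9 members, R=3 reactions → 2N=12, M+R=12
member 0 (0-1): L=3.7781, (cx,cy)=(0.5257,0.8507)
member 1 (0-2): L=3.8020, (cx,cy)=(1.0000,0.0000)
member 2 (1-2): L=3.6916, (cx,cy)=(0.4919,-0.8706)
member 3 (1-3): L=4.3481, (cx,cy)=(0.9908,0.1355)
member 4 (2-3): L=4.5467, (cx,cy)=(0.5481,0.8364)
member 5 (2-4): L=4.4080, (cx,cy)=(1.0000,0.0000)
member 6 (3-4): L=4.2584, (cx,cy)=(0.4499,-0.8931)
member 7 (3-5): L=3.7189, (cx,cy)=(0.9965,-0.0834)
member 8 (4-5): L=3.9249, (cx,cy)=(0.4561,0.8900)
solve A·x = −loads:
  F[0-1] = -3298.6168 N (compression)
  F[0-2] = -589.8327 N (compression)
  F[1-2] = +685.0125 N (tension)
  F[1-3] = -777.6147 N (compression)
  F[2-3] = -713.0302 N (compression)
  F[2-4] = +137.9479 N (tension)
  F[3-4] = -306.5948 N (compression)
  F[3-5] = +0.0000 N (tension)
  F[4-5] = -0.0000 N (compression)
  Rx@0 = +2323.7900 N
  Ry@0 = +2806.1121 N
  Ry@4 = +273.8079 N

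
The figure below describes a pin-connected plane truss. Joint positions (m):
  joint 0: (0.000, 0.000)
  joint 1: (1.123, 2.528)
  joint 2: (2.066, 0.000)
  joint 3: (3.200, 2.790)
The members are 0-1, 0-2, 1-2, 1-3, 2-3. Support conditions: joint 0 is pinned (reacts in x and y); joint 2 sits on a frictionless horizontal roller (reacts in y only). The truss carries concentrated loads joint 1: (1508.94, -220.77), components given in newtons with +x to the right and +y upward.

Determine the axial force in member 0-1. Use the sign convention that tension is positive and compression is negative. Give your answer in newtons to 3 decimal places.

N=4 nodes, M=5 members, R=3 reactions → 2N=8, M+R=8
member 0 (0-1): L=2.7662, (cx,cy)=(0.4060,0.9139)
member 1 (0-2): L=2.0660, (cx,cy)=(1.0000,0.0000)
member 2 (1-2): L=2.6982, (cx,cy)=(0.3495,-0.9369)
member 3 (1-3): L=2.0935, (cx,cy)=(0.9921,0.1252)
member 4 (2-3): L=3.0117, (cx,cy)=(0.3765,0.9264)
solve A·x = −loads:
  F[0-1] = +1910.0874 N (tension)
  F[0-2] = +733.5004 N (tension)
  F[1-2] = -2098.7240 N (compression)
  F[1-3] = -0.0000 N (compression)
  F[2-3] = +0.0000 N (tension)
  Rx@0 = -1508.9400 N
  Ry@0 = -1745.6022 N
  Ry@2 = +1966.3722 N

1910.087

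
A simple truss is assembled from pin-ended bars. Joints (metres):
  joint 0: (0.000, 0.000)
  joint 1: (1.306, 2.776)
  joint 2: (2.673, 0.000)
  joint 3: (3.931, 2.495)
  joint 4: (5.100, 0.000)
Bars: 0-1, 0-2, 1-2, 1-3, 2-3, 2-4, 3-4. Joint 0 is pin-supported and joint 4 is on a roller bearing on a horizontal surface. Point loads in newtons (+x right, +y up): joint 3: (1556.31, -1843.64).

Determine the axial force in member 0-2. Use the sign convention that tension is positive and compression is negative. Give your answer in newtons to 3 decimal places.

N=5 nodes, M=7 members, R=3 reactions → 2N=10, M+R=10
member 0 (0-1): L=3.0679, (cx,cy)=(0.4257,0.9049)
member 1 (0-2): L=2.6730, (cx,cy)=(1.0000,0.0000)
member 2 (1-2): L=3.0943, (cx,cy)=(0.4418,-0.8971)
member 3 (1-3): L=2.6400, (cx,cy)=(0.9943,-0.1064)
member 4 (2-3): L=2.7942, (cx,cy)=(0.4502,0.8929)
member 5 (2-4): L=2.4270, (cx,cy)=(1.0000,0.0000)
member 6 (3-4): L=2.7553, (cx,cy)=(0.4243,-0.9055)
solve A·x = −loads:
  F[0-1] = +374.3993 N (tension)
  F[0-2] = +1396.9272 N (tension)
  F[1-2] = -418.7188 N (compression)
  F[1-3] = +346.3302 N (tension)
  F[2-3] = +420.6913 N (tension)
  F[2-4] = +1022.5447 N (tension)
  F[3-4] = -2410.0944 N (compression)
  Rx@0 = -1556.3100 N
  Ry@0 = -338.7801 N
  Ry@4 = +2182.4201 N

1396.927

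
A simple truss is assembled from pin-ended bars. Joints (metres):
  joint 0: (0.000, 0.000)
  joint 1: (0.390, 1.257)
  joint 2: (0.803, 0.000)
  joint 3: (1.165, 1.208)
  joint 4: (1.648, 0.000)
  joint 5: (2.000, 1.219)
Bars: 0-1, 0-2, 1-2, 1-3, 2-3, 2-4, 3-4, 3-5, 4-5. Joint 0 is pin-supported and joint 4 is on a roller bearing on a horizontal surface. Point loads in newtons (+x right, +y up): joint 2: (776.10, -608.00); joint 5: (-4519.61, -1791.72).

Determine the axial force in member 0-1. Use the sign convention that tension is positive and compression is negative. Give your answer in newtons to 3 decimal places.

-3426.010

N=6 nodes, M=9 members, R=3 reactions → 2N=12, M+R=12
member 0 (0-1): L=1.3161, (cx,cy)=(0.2963,0.9551)
member 1 (0-2): L=0.8030, (cx,cy)=(1.0000,0.0000)
member 2 (1-2): L=1.3231, (cx,cy)=(0.3121,-0.9500)
member 3 (1-3): L=0.7765, (cx,cy)=(0.9980,-0.0631)
member 4 (2-3): L=1.2611, (cx,cy)=(0.2871,0.9579)
member 5 (2-4): L=0.8450, (cx,cy)=(1.0000,0.0000)
member 6 (3-4): L=1.3010, (cx,cy)=(0.3713,-0.9285)
member 7 (3-5): L=0.8351, (cx,cy)=(0.9999,0.0132)
member 8 (4-5): L=1.2688, (cx,cy)=(0.2774,0.9607)
solve A·x = −loads:
  F[0-1] = -3426.0099 N (compression)
  F[0-2] = -2728.2890 N (compression)
  F[1-2] = +3586.2901 N (tension)
  F[1-3] = -2138.9207 N (compression)
  F[2-3] = -2922.0809 N (compression)
  F[2-4] = -1546.1483 N (compression)
  F[3-4] = +2812.1988 N (tension)
  F[3-5] = -4017.8620 N (compression)
  F[4-5] = -1809.8364 N (compression)
  Rx@0 = +3743.5100 N
  Ry@0 = +3272.1354 N
  Ry@4 = -872.4154 N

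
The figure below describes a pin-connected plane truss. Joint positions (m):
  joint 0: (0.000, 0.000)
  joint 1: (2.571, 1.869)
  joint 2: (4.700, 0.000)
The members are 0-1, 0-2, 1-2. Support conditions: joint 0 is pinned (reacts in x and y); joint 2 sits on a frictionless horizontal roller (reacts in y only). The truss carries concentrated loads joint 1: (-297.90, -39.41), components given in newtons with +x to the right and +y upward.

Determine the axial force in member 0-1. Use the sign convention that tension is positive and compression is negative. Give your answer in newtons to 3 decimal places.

-231.826

N=3 nodes, M=3 members, R=3 reactions → 2N=6, M+R=6
member 0 (0-1): L=3.1786, (cx,cy)=(0.8089,0.5880)
member 1 (0-2): L=4.7000, (cx,cy)=(1.0000,0.0000)
member 2 (1-2): L=2.8330, (cx,cy)=(0.7515,-0.6597)
solve A·x = −loads:
  F[0-1] = -231.8264 N (compression)
  F[0-2] = -110.3853 N (compression)
  F[1-2] = +146.8858 N (tension)
  Rx@0 = +297.9000 N
  Ry@0 = +136.3147 N
  Ry@2 = -96.9047 N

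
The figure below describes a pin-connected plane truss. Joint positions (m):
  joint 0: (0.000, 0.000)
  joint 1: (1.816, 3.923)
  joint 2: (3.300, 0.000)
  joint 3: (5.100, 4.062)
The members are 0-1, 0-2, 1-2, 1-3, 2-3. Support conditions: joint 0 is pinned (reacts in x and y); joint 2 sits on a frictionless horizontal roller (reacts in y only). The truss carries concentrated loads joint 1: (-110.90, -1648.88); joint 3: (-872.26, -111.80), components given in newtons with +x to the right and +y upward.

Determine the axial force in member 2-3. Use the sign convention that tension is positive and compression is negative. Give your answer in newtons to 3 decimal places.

N=4 nodes, M=5 members, R=3 reactions → 2N=8, M+R=8
member 0 (0-1): L=4.3229, (cx,cy)=(0.4201,0.9075)
member 1 (0-2): L=3.3000, (cx,cy)=(1.0000,0.0000)
member 2 (1-2): L=4.1943, (cx,cy)=(0.3538,-0.9353)
member 3 (1-3): L=3.2869, (cx,cy)=(0.9991,0.0423)
member 4 (2-3): L=4.4430, (cx,cy)=(0.4051,0.9143)
solve A·x = −loads:
  F[0-1] = -2078.2979 N (compression)
  F[0-2] = -110.0987 N (compression)
  F[1-2] = +215.6015 N (tension)
  F[1-3] = -839.1946 N (compression)
  F[2-3] = -83.4685 N (compression)
  Rx@0 = +983.1600 N
  Ry@0 = +1886.0239 N
  Ry@2 = -125.3439 N

-83.469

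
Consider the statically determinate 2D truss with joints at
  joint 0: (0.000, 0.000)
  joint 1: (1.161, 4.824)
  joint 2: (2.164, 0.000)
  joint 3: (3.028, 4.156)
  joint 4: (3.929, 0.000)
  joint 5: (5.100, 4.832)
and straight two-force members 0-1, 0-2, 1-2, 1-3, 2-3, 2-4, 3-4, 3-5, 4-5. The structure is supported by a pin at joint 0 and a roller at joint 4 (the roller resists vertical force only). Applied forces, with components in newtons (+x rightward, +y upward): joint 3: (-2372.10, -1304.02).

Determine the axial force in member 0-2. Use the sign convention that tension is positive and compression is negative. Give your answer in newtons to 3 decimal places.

N=6 nodes, M=9 members, R=3 reactions → 2N=12, M+R=12
member 0 (0-1): L=4.9617, (cx,cy)=(0.2340,0.9722)
member 1 (0-2): L=2.1640, (cx,cy)=(1.0000,0.0000)
member 2 (1-2): L=4.9272, (cx,cy)=(0.2036,-0.9791)
member 3 (1-3): L=1.9829, (cx,cy)=(0.9415,-0.3369)
member 4 (2-3): L=4.2449, (cx,cy)=(0.2035,0.9791)
member 5 (2-4): L=1.7650, (cx,cy)=(1.0000,0.0000)
member 6 (3-4): L=4.2525, (cx,cy)=(0.2119,-0.9773)
member 7 (3-5): L=2.1795, (cx,cy)=(0.9507,0.3102)
member 8 (4-5): L=4.9719, (cx,cy)=(0.2355,0.9719)
solve A·x = −loads:
  F[0-1] = -2888.3721 N (compression)
  F[0-2] = -1696.2488 N (compression)
  F[1-2] = +3365.6052 N (tension)
  F[1-3] = -1445.4617 N (compression)
  F[2-3] = -3365.5874 N (compression)
  F[2-4] = -326.0960 N (compression)
  F[3-4] = +1539.1099 N (tension)
  F[3-5] = -0.0000 N (tension)
  F[4-5] = +0.0000 N (tension)
  Rx@0 = +2372.1000 N
  Ry@0 = +2808.1877 N
  Ry@4 = -1504.1677 N

-1696.249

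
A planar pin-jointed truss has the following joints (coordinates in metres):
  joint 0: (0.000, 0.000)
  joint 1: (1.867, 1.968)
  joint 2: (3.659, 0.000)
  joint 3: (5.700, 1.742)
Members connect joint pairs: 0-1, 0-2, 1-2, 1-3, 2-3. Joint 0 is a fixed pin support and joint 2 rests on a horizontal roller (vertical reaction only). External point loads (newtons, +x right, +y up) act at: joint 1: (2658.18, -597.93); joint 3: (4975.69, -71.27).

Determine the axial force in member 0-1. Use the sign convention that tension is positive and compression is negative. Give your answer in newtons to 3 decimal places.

4887.100

N=4 nodes, M=5 members, R=3 reactions → 2N=8, M+R=8
member 0 (0-1): L=2.7127, (cx,cy)=(0.6882,0.7255)
member 1 (0-2): L=3.6590, (cx,cy)=(1.0000,0.0000)
member 2 (1-2): L=2.6616, (cx,cy)=(0.6733,-0.7394)
member 3 (1-3): L=3.8397, (cx,cy)=(0.9983,-0.0589)
member 4 (2-3): L=2.6833, (cx,cy)=(0.7606,0.6492)
solve A·x = −loads:
  F[0-1] = +4887.1000 N (tension)
  F[0-2] = +4270.3454 N (tension)
  F[1-2] = -5981.1479 N (compression)
  F[1-3] = +4740.4967 N (tension)
  F[2-3] = +320.0167 N (tension)
  Rx@0 = -7633.8700 N
  Ry@0 = -3545.4828 N
  Ry@2 = +4214.6828 N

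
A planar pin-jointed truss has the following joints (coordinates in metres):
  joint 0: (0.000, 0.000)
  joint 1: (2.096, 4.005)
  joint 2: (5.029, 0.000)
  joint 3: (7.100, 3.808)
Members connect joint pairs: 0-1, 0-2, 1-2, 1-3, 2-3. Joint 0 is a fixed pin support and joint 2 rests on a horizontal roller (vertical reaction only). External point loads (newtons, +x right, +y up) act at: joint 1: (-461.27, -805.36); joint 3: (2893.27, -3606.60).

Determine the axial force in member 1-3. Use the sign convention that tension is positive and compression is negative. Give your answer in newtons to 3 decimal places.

N=4 nodes, M=5 members, R=3 reactions → 2N=8, M+R=8
member 0 (0-1): L=4.5203, (cx,cy)=(0.4637,0.8860)
member 1 (0-2): L=5.0290, (cx,cy)=(1.0000,0.0000)
member 2 (1-2): L=4.9641, (cx,cy)=(0.5908,-0.8068)
member 3 (1-3): L=5.0079, (cx,cy)=(0.9992,-0.0393)
member 4 (2-3): L=4.3347, (cx,cy)=(0.4778,0.8785)
solve A·x = −loads:
  F[0-1] = +3204.2883 N (tension)
  F[0-2] = +946.2210 N (tension)
  F[1-2] = -4749.0453 N (compression)
  F[1-3] = +4756.6547 N (tension)
  F[2-3] = -3892.4742 N (compression)
  Rx@0 = -2432.0000 N
  Ry@0 = -2839.0005 N
  Ry@2 = +7250.9605 N

4756.655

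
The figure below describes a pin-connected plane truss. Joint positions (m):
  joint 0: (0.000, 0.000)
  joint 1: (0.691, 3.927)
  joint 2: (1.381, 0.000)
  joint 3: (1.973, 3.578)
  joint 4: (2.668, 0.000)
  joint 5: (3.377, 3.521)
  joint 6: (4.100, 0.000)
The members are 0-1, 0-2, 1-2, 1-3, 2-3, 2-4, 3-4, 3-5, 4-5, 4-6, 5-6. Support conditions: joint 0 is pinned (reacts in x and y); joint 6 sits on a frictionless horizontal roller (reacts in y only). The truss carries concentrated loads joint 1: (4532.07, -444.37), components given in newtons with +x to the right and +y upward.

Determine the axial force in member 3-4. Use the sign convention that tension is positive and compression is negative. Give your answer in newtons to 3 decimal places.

-4424.593

N=7 nodes, M=11 members, R=3 reactions → 2N=14, M+R=14
member 0 (0-1): L=3.9873, (cx,cy)=(0.1733,0.9849)
member 1 (0-2): L=1.3810, (cx,cy)=(1.0000,0.0000)
member 2 (1-2): L=3.9872, (cx,cy)=(0.1731,-0.9849)
member 3 (1-3): L=1.3287, (cx,cy)=(0.9649,-0.2627)
member 4 (2-3): L=3.6266, (cx,cy)=(0.1632,0.9866)
member 5 (2-4): L=1.2870, (cx,cy)=(1.0000,0.0000)
member 6 (3-4): L=3.6449, (cx,cy)=(0.1907,-0.9817)
member 7 (3-5): L=1.4052, (cx,cy)=(0.9992,-0.0406)
member 8 (4-5): L=3.5917, (cx,cy)=(0.1974,0.9803)
member 9 (4-6): L=1.4320, (cx,cy)=(1.0000,0.0000)
member 10 (5-6): L=3.5945, (cx,cy)=(0.2011,-0.9796)
solve A·x = −loads:
  F[0-1] = +4032.3741 N (tension)
  F[0-2] = +3833.2641 N (tension)
  F[1-2] = -3595.8573 N (compression)
  F[1-3] = -3327.8369 N (compression)
  F[2-3] = +3589.7525 N (tension)
  F[2-4] = +2625.0030 N (tension)
  F[3-4] = -4424.5927 N (compression)
  F[3-5] = -1782.7947 N (compression)
  F[4-5] = +4430.5941 N (tension)
  F[4-6] = +906.7236 N (tension)
  F[5-6] = -4507.8633 N (compression)
  Rx@0 = -4532.0700 N
  Ry@0 = -3971.3614 N
  Ry@6 = +4415.7314 N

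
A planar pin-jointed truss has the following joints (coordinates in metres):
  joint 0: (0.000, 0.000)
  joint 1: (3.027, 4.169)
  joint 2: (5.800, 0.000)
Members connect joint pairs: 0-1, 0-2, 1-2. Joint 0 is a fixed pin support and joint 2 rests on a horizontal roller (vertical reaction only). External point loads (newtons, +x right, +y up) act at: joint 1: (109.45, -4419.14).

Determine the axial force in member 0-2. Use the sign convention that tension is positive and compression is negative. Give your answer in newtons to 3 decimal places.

N=3 nodes, M=3 members, R=3 reactions → 2N=6, M+R=6
member 0 (0-1): L=5.1520, (cx,cy)=(0.5875,0.8092)
member 1 (0-2): L=5.8000, (cx,cy)=(1.0000,0.0000)
member 2 (1-2): L=5.0070, (cx,cy)=(0.5538,-0.8326)
solve A·x = −loads:
  F[0-1] = -2513.7673 N (compression)
  F[0-2] = +1586.3807 N (tension)
  F[1-2] = -2864.4121 N (compression)
  Rx@0 = -109.4500 N
  Ry@0 = +2034.1342 N
  Ry@2 = +2385.0058 N

1586.381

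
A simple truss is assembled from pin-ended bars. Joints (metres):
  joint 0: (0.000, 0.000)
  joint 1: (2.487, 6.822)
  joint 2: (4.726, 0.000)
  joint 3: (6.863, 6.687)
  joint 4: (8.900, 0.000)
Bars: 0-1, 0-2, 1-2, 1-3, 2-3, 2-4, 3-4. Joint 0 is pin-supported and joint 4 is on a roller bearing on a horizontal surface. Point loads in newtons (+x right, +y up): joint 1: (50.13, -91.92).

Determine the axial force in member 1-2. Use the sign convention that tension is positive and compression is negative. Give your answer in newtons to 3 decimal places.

-66.189

N=5 nodes, M=7 members, R=3 reactions → 2N=10, M+R=10
member 0 (0-1): L=7.2612, (cx,cy)=(0.3425,0.9395)
member 1 (0-2): L=4.7260, (cx,cy)=(1.0000,0.0000)
member 2 (1-2): L=7.1800, (cx,cy)=(0.3118,-0.9501)
member 3 (1-3): L=4.3781, (cx,cy)=(0.9995,-0.0308)
member 4 (2-3): L=7.0202, (cx,cy)=(0.3044,0.9525)
member 5 (2-4): L=4.1740, (cx,cy)=(1.0000,0.0000)
member 6 (3-4): L=6.9904, (cx,cy)=(0.2914,-0.9566)
solve A·x = −loads:
  F[0-1] = -29.5988 N (compression)
  F[0-2] = +60.2678 N (tension)
  F[1-2] = -66.1894 N (compression)
  F[1-3] = -39.6463 N (compression)
  F[2-3] = +66.0223 N (tension)
  F[2-4] = +19.5297 N (tension)
  F[3-4] = -67.0200 N (compression)
  Rx@0 = -50.1300 N
  Ry@0 = +27.8086 N
  Ry@4 = +64.1114 N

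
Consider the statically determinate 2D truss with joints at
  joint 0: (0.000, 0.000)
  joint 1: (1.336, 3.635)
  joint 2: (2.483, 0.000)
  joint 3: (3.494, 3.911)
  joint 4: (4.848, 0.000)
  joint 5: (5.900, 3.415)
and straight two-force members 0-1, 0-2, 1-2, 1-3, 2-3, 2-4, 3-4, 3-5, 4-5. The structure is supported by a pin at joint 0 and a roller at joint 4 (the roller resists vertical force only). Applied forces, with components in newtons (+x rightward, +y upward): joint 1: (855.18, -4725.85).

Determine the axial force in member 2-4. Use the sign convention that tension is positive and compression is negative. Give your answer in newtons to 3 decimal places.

N=6 nodes, M=9 members, R=3 reactions → 2N=12, M+R=12
member 0 (0-1): L=3.8727, (cx,cy)=(0.3450,0.9386)
member 1 (0-2): L=2.4830, (cx,cy)=(1.0000,0.0000)
member 2 (1-2): L=3.8117, (cx,cy)=(0.3009,-0.9537)
member 3 (1-3): L=2.1756, (cx,cy)=(0.9919,0.1269)
member 4 (2-3): L=4.0396, (cx,cy)=(0.2503,0.9682)
member 5 (2-4): L=2.3650, (cx,cy)=(1.0000,0.0000)
member 6 (3-4): L=4.1387, (cx,cy)=(0.3272,-0.9450)
member 7 (3-5): L=2.4566, (cx,cy)=(0.9794,-0.2019)
member 8 (4-5): L=3.5734, (cx,cy)=(0.2944,0.9557)
solve A·x = −loads:
  F[0-1] = -2964.2748 N (compression)
  F[0-2] = +1877.7817 N (tension)
  F[1-2] = -2201.0161 N (compression)
  F[1-3] = -1225.3571 N (compression)
  F[2-3] = +2167.9959 N (tension)
  F[2-4] = +672.8618 N (tension)
  F[3-4] = -2056.7249 N (compression)
  F[3-5] = +0.0000 N (tension)
  F[4-5] = -0.0000 N (compression)
  Rx@0 = -855.1800 N
  Ry@0 = +2782.3032 N
  Ry@4 = +1943.5468 N

672.862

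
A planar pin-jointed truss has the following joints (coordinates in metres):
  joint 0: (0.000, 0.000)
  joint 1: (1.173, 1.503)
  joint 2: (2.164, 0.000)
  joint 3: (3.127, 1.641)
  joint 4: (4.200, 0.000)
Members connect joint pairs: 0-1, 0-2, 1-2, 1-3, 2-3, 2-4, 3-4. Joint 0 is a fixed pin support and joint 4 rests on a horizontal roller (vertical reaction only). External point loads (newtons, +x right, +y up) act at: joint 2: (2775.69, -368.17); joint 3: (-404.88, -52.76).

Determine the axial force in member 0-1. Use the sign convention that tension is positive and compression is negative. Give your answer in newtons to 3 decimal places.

-444.159

N=5 nodes, M=7 members, R=3 reactions → 2N=10, M+R=10
member 0 (0-1): L=1.9066, (cx,cy)=(0.6152,0.7883)
member 1 (0-2): L=2.1640, (cx,cy)=(1.0000,0.0000)
member 2 (1-2): L=1.8003, (cx,cy)=(0.5505,-0.8349)
member 3 (1-3): L=1.9589, (cx,cy)=(0.9975,0.0704)
member 4 (2-3): L=1.9027, (cx,cy)=(0.5061,0.8625)
member 5 (2-4): L=2.0360, (cx,cy)=(1.0000,0.0000)
member 6 (3-4): L=1.9607, (cx,cy)=(0.5473,-0.8370)
solve A·x = −loads:
  F[0-1] = -444.1594 N (compression)
  F[0-2] = +2644.0777 N (tension)
  F[1-2] = +378.6577 N (tension)
  F[1-3] = -482.9046 N (compression)
  F[2-3] = +60.3436 N (tension)
  F[2-4] = +46.2834 N (tension)
  F[3-4] = -84.5725 N (compression)
  Rx@0 = -2370.8100 N
  Ry@0 = +350.1461 N
  Ry@4 = +70.7839 N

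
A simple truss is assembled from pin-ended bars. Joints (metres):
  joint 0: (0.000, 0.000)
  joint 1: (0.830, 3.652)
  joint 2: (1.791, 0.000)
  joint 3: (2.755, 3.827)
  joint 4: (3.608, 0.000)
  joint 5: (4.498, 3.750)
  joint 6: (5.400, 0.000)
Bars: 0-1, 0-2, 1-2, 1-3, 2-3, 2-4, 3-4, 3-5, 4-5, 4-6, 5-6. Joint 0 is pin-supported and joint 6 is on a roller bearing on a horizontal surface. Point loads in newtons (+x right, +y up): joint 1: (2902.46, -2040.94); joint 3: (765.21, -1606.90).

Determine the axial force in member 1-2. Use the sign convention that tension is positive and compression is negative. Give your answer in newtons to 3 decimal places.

-2318.588

N=7 nodes, M=11 members, R=3 reactions → 2N=14, M+R=14
member 0 (0-1): L=3.7451, (cx,cy)=(0.2216,0.9751)
member 1 (0-2): L=1.7910, (cx,cy)=(1.0000,0.0000)
member 2 (1-2): L=3.7763, (cx,cy)=(0.2545,-0.9671)
member 3 (1-3): L=1.9329, (cx,cy)=(0.9959,0.0905)
member 4 (2-3): L=3.9465, (cx,cy)=(0.2443,0.9697)
member 5 (2-4): L=1.8170, (cx,cy)=(1.0000,0.0000)
member 6 (3-4): L=3.9209, (cx,cy)=(0.2176,-0.9760)
member 7 (3-5): L=1.7447, (cx,cy)=(0.9990,-0.0441)
member 8 (4-5): L=3.8542, (cx,cy)=(0.2309,0.9730)
member 9 (4-6): L=1.7920, (cx,cy)=(1.0000,0.0000)
member 10 (5-6): L=3.8570, (cx,cy)=(0.2339,-0.9723)
solve A·x = −loads:
  F[0-1] = -9.3252 N (compression)
  F[0-2] = +3669.7367 N (tension)
  F[1-2] = -2318.5877 N (compression)
  F[1-3] = -2324.0362 N (compression)
  F[2-3] = +2312.2975 N (tension)
  F[2-4] = +2514.8903 N (tension)
  F[3-4] = -3650.1531 N (compression)
  F[3-5] = -1722.4722 N (compression)
  F[4-5] = +3661.6923 N (tension)
  F[4-6] = +875.2399 N (tension)
  F[5-6] = -3742.5289 N (compression)
  Rx@0 = -3667.6700 N
  Ry@0 = +9.0933 N
  Ry@6 = +3638.7467 N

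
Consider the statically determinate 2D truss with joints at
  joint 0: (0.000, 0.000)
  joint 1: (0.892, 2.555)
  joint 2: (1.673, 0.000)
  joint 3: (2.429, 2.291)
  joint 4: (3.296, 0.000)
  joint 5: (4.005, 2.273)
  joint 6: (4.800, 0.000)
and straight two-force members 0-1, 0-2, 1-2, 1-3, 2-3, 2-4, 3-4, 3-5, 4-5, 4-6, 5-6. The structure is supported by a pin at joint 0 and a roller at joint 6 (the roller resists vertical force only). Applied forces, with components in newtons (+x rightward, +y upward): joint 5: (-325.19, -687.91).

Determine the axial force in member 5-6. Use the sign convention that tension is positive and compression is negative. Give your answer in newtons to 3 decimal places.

N=7 nodes, M=11 members, R=3 reactions → 2N=14, M+R=14
member 0 (0-1): L=2.7062, (cx,cy)=(0.3296,0.9441)
member 1 (0-2): L=1.6730, (cx,cy)=(1.0000,0.0000)
member 2 (1-2): L=2.6717, (cx,cy)=(0.2923,-0.9563)
member 3 (1-3): L=1.5595, (cx,cy)=(0.9856,-0.1693)
member 4 (2-3): L=2.4125, (cx,cy)=(0.3134,0.9496)
member 5 (2-4): L=1.6230, (cx,cy)=(1.0000,0.0000)
member 6 (3-4): L=2.4496, (cx,cy)=(0.3539,-0.9353)
member 7 (3-5): L=1.5761, (cx,cy)=(0.9999,-0.0114)
member 8 (4-5): L=2.3810, (cx,cy)=(0.2978,0.9546)
member 9 (4-6): L=1.5040, (cx,cy)=(1.0000,0.0000)
member 10 (5-6): L=2.4080, (cx,cy)=(0.3301,-0.9439)
solve A·x = −loads:
  F[0-1] = -283.7848 N (compression)
  F[0-2] = -231.6518 N (compression)
  F[1-2] = +313.4197 N (tension)
  F[1-3] = -187.8695 N (compression)
  F[2-3] = -315.6268 N (compression)
  F[2-4] = -41.1252 N (compression)
  F[3-4] = +291.1975 N (tension)
  F[3-5] = -387.1566 N (compression)
  F[4-5] = -285.2893 N (compression)
  F[4-6] = +146.8927 N (tension)
  F[5-6] = -444.9314 N (compression)
  Rx@0 = +325.1900 N
  Ry@0 = +267.9261 N
  Ry@6 = +419.9839 N

-444.931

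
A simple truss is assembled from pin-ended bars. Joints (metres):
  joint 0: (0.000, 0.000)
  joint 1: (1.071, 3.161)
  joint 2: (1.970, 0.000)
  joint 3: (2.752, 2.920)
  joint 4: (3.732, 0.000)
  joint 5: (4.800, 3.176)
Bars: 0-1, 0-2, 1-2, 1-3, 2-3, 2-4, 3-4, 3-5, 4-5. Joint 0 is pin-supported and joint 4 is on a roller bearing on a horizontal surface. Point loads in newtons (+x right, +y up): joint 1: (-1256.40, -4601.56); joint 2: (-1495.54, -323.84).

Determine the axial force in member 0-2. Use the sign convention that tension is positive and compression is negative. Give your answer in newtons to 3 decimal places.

N=6 nodes, M=9 members, R=3 reactions → 2N=12, M+R=12
member 0 (0-1): L=3.3375, (cx,cy)=(0.3209,0.9471)
member 1 (0-2): L=1.9700, (cx,cy)=(1.0000,0.0000)
member 2 (1-2): L=3.2864, (cx,cy)=(0.2736,-0.9619)
member 3 (1-3): L=1.6982, (cx,cy)=(0.9899,-0.1419)
member 4 (2-3): L=3.0229, (cx,cy)=(0.2587,0.9660)
member 5 (2-4): L=1.7620, (cx,cy)=(1.0000,0.0000)
member 6 (3-4): L=3.0801, (cx,cy)=(0.3182,-0.9480)
member 7 (3-5): L=2.0639, (cx,cy)=(0.9923,0.1240)
member 8 (4-5): L=3.3508, (cx,cy)=(0.3187,0.9478)
solve A·x = −loads:
  F[0-1] = -4749.2510 N (compression)
  F[0-2] = -1227.9145 N (compression)
  F[1-2] = -70.5700 N (compression)
  F[1-3] = -250.8597 N (compression)
  F[2-3] = +405.5222 N (tension)
  F[2-4] = +143.4153 N (tension)
  F[3-4] = -450.7434 N (compression)
  F[3-5] = -0.0000 N (tension)
  F[4-5] = +0.0000 N (tension)
  Rx@0 = +2751.9400 N
  Ry@0 = +4498.0808 N
  Ry@4 = +427.3192 N

-1227.915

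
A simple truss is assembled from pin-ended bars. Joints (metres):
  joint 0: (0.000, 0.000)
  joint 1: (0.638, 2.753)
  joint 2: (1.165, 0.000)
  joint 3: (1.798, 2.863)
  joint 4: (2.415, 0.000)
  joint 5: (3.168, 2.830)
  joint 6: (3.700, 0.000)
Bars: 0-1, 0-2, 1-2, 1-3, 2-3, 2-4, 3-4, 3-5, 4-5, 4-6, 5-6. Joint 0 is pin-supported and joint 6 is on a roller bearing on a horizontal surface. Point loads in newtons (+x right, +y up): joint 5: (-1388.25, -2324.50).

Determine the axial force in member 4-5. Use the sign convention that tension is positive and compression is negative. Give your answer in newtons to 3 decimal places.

-1474.128

N=7 nodes, M=11 members, R=3 reactions → 2N=14, M+R=14
member 0 (0-1): L=2.8260, (cx,cy)=(0.2258,0.9742)
member 1 (0-2): L=1.1650, (cx,cy)=(1.0000,0.0000)
member 2 (1-2): L=2.8030, (cx,cy)=(0.1880,-0.9822)
member 3 (1-3): L=1.1652, (cx,cy)=(0.9955,0.0944)
member 4 (2-3): L=2.9321, (cx,cy)=(0.2159,0.9764)
member 5 (2-4): L=1.2500, (cx,cy)=(1.0000,0.0000)
member 6 (3-4): L=2.9287, (cx,cy)=(0.2107,-0.9776)
member 7 (3-5): L=1.3704, (cx,cy)=(0.9997,-0.0241)
member 8 (4-5): L=2.9285, (cx,cy)=(0.2571,0.9664)
member 9 (4-6): L=1.2850, (cx,cy)=(1.0000,0.0000)
member 10 (5-6): L=2.8796, (cx,cy)=(0.1847,-0.9828)
solve A·x = −loads:
  F[0-1] = -1433.0474 N (compression)
  F[0-2] = -1064.7196 N (compression)
  F[1-2] = +1365.3759 N (tension)
  F[1-3] = -582.8428 N (compression)
  F[2-3] = -1373.4125 N (compression)
  F[2-4] = -511.5136 N (compression)
  F[3-4] = +1457.2681 N (tension)
  F[3-5] = -1184.0846 N (compression)
  F[4-5] = -1474.1279 N (compression)
  F[4-6] = +174.5357 N (tension)
  F[5-6] = -944.7136 N (compression)
  Rx@0 = +1388.2500 N
  Ry@0 = +1396.0491 N
  Ry@6 = +928.4509 N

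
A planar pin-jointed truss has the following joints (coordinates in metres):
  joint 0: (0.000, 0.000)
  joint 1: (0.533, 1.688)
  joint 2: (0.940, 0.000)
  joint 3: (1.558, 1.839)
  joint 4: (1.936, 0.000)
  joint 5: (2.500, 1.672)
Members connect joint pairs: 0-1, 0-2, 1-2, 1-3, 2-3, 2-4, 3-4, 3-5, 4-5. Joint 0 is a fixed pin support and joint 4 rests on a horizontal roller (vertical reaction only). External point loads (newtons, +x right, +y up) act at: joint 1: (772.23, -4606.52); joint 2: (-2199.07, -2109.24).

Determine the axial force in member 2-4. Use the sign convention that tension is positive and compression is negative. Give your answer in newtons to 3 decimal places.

N=6 nodes, M=9 members, R=3 reactions → 2N=12, M+R=12
member 0 (0-1): L=1.7702, (cx,cy)=(0.3011,0.9536)
member 1 (0-2): L=0.9400, (cx,cy)=(1.0000,0.0000)
member 2 (1-2): L=1.7364, (cx,cy)=(0.2344,-0.9721)
member 3 (1-3): L=1.0361, (cx,cy)=(0.9893,0.1457)
member 4 (2-3): L=1.9401, (cx,cy)=(0.3185,0.9479)
member 5 (2-4): L=0.9960, (cx,cy)=(1.0000,0.0000)
member 6 (3-4): L=1.8774, (cx,cy)=(0.2013,-0.9795)
member 7 (3-5): L=0.9567, (cx,cy)=(0.9846,-0.1746)
member 8 (4-5): L=1.7646, (cx,cy)=(0.3196,0.9475)
solve A·x = −loads:
  F[0-1] = -3932.6253 N (compression)
  F[0-2] = -242.7095 N (compression)
  F[1-2] = -1137.0225 N (compression)
  F[1-3] = -1708.0847 N (compression)
  F[2-3] = +3391.2455 N (tension)
  F[2-4] = +609.5775 N (tension)
  F[3-4] = -3027.6432 N (compression)
  F[3-5] = -0.0000 N (compression)
  F[4-5] = +0.0000 N (tension)
  Rx@0 = +1426.8400 N
  Ry@0 = +3750.1169 N
  Ry@4 = +2965.6431 N

609.578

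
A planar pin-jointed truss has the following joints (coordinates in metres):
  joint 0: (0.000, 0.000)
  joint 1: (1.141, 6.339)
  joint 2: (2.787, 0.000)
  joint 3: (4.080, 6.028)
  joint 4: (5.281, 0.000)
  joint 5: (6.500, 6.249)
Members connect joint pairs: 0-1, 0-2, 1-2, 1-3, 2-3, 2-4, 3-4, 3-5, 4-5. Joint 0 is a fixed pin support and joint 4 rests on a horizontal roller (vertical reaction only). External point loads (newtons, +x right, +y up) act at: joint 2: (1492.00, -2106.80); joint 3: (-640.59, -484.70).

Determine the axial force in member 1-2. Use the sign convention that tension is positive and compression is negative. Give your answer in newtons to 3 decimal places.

N=6 nodes, M=9 members, R=3 reactions → 2N=12, M+R=12
member 0 (0-1): L=6.4409, (cx,cy)=(0.1771,0.9842)
member 1 (0-2): L=2.7870, (cx,cy)=(1.0000,0.0000)
member 2 (1-2): L=6.5492, (cx,cy)=(0.2513,-0.9679)
member 3 (1-3): L=2.9554, (cx,cy)=(0.9944,-0.1052)
member 4 (2-3): L=6.1651, (cx,cy)=(0.2097,0.9778)
member 5 (2-4): L=2.4940, (cx,cy)=(1.0000,0.0000)
member 6 (3-4): L=6.1465, (cx,cy)=(0.1954,-0.9807)
member 7 (3-5): L=2.4301, (cx,cy)=(0.9959,0.0909)
member 8 (4-5): L=6.3668, (cx,cy)=(0.1915,0.9815)
solve A·x = −loads:
  F[0-1] = -1865.8984 N (compression)
  F[0-2] = +1181.9539 N (tension)
  F[1-2] = +1988.0494 N (tension)
  F[1-3] = -834.8310 N (compression)
  F[2-3] = +186.7156 N (tension)
  F[2-4] = +150.4463 N (tension)
  F[3-4] = -769.9543 N (compression)
  F[3-5] = +0.0000 N (tension)
  F[4-5] = -0.0000 N (compression)
  Rx@0 = -851.4100 N
  Ry@0 = +1836.3871 N
  Ry@4 = +755.1129 N

1988.049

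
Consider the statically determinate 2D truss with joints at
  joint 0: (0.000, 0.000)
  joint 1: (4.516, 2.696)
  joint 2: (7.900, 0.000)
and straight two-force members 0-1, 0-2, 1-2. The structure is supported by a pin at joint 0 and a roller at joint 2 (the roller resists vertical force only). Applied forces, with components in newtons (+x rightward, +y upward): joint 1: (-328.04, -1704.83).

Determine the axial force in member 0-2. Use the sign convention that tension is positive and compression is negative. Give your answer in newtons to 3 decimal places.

1082.742

N=3 nodes, M=3 members, R=3 reactions → 2N=6, M+R=6
member 0 (0-1): L=5.2595, (cx,cy)=(0.8586,0.5126)
member 1 (0-2): L=7.9000, (cx,cy)=(1.0000,0.0000)
member 2 (1-2): L=4.3266, (cx,cy)=(0.7821,-0.6231)
solve A·x = −loads:
  F[0-1] = -1643.0580 N (compression)
  F[0-2] = +1082.7415 N (tension)
  F[1-2] = -1384.3499 N (compression)
  Rx@0 = +328.0400 N
  Ry@0 = +842.2203 N
  Ry@2 = +862.6097 N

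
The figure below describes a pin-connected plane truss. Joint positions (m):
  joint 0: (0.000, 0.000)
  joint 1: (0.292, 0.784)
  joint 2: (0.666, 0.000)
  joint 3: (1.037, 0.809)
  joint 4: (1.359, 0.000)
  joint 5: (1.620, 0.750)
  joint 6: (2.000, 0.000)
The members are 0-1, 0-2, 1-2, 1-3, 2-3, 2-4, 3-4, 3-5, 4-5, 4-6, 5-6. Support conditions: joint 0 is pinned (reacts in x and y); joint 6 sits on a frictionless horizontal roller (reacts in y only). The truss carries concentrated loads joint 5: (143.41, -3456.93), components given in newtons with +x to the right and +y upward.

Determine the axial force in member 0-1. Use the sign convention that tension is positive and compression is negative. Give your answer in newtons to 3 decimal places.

N=7 nodes, M=11 members, R=3 reactions → 2N=14, M+R=14
member 0 (0-1): L=0.8366, (cx,cy)=(0.3490,0.9371)
member 1 (0-2): L=0.6660, (cx,cy)=(1.0000,0.0000)
member 2 (1-2): L=0.8686, (cx,cy)=(0.4306,-0.9026)
member 3 (1-3): L=0.7454, (cx,cy)=(0.9994,0.0335)
member 4 (2-3): L=0.8900, (cx,cy)=(0.4168,0.9090)
member 5 (2-4): L=0.6930, (cx,cy)=(1.0000,0.0000)
member 6 (3-4): L=0.8707, (cx,cy)=(0.3698,-0.9291)
member 7 (3-5): L=0.5860, (cx,cy)=(0.9949,-0.1007)
member 8 (4-5): L=0.7941, (cx,cy)=(0.3287,0.9444)
member 9 (4-6): L=0.6410, (cx,cy)=(1.0000,0.0000)
member 10 (5-6): L=0.8408, (cx,cy)=(0.4520,-0.8920)
solve A·x = −loads:
  F[0-1] = -643.5063 N (compression)
  F[0-2] = +368.0109 N (tension)
  F[1-2] = +649.3938 N (tension)
  F[1-3] = -504.4871 N (compression)
  F[2-3] = -644.8116 N (compression)
  F[2-4] = +916.4018 N (tension)
  F[3-4] = +764.0206 N (tension)
  F[3-5] = -1060.9226 N (compression)
  F[4-5] = -751.6137 N (compression)
  F[4-6] = +1445.9720 N (tension)
  F[5-6] = -3199.3022 N (compression)
  Rx@0 = -143.4100 N
  Ry@0 = +603.0379 N
  Ry@6 = +2853.8921 N

-643.506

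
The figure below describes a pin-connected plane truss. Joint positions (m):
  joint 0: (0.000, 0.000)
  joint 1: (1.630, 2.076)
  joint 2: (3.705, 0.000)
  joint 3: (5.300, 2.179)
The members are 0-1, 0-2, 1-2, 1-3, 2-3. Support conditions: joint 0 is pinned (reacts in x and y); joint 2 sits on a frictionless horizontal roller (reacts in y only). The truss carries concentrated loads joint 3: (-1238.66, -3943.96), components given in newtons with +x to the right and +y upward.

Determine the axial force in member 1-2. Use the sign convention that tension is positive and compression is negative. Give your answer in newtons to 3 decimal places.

N=4 nodes, M=5 members, R=3 reactions → 2N=8, M+R=8
member 0 (0-1): L=2.6394, (cx,cy)=(0.6176,0.7865)
member 1 (0-2): L=3.7050, (cx,cy)=(1.0000,0.0000)
member 2 (1-2): L=2.9352, (cx,cy)=(0.7069,-0.7073)
member 3 (1-3): L=3.6714, (cx,cy)=(0.9996,0.0281)
member 4 (2-3): L=2.7004, (cx,cy)=(0.5907,0.8069)
solve A·x = −loads:
  F[0-1] = +1232.4869 N (tension)
  F[0-2] = -1999.7870 N (compression)
  F[1-2] = -1303.8124 N (compression)
  F[1-3] = +1683.5021 N (tension)
  F[2-3] = -4946.1857 N (compression)
  Rx@0 = +1238.6600 N
  Ry@0 = -969.3863 N
  Ry@2 = +4913.3463 N

-1303.812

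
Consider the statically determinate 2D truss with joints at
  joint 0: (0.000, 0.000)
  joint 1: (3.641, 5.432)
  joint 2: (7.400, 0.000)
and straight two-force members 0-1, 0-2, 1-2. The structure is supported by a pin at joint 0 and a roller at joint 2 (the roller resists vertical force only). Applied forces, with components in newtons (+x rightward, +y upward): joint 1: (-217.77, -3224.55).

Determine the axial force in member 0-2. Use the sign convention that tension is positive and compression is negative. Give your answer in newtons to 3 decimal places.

N=3 nodes, M=3 members, R=3 reactions → 2N=6, M+R=6
member 0 (0-1): L=6.5394, (cx,cy)=(0.5568,0.8307)
member 1 (0-2): L=7.4000, (cx,cy)=(1.0000,0.0000)
member 2 (1-2): L=6.6058, (cx,cy)=(0.5690,-0.8223)
solve A·x = −loads:
  F[0-1] = -2164.3512 N (compression)
  F[0-2] = +987.2986 N (tension)
  F[1-2] = -1735.0107 N (compression)
  Rx@0 = +217.7700 N
  Ry@0 = +1797.8392 N
  Ry@2 = +1426.7108 N

987.299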